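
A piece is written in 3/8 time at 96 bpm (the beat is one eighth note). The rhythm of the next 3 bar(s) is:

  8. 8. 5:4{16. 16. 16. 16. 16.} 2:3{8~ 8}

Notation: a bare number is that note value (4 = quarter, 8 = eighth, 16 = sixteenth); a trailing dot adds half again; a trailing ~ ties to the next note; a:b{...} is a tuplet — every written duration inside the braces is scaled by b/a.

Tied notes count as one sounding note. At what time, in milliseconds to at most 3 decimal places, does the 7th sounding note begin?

1. 0.0ms @ 0 + 937.5ms (3/2)
2. 937.5ms @ 3/2 + 937.5ms (3/2)
3. 1875.0ms @ 3 + 375.0ms (3/5)
4. 2250.0ms @ 18/5 + 375.0ms (3/5)
5. 2625.0ms @ 21/5 + 375.0ms (3/5)
6. 3000.0ms @ 24/5 + 375.0ms (3/5)
7. 3375.0ms @ 27/5 + 375.0ms (3/5)
8. 3750.0ms @ 6 + 1875.0ms (3)

note 7 onset = 27/5b = 3375.0ms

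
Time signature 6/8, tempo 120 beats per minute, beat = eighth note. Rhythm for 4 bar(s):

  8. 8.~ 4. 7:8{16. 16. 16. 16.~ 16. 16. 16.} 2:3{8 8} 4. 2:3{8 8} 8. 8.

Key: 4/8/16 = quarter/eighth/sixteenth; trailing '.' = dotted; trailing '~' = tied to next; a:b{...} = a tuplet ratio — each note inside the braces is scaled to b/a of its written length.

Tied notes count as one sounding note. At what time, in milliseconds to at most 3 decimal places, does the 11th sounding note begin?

note 11 onset = 15b = 7500.0ms

1. 0.0ms @ 0 + 750.0ms (3/2)
2. 750.0ms @ 3/2 + 2250.0ms (9/2)
3. 3000.0ms @ 6 + 428.571ms (6/7)
4. 3428.571ms @ 48/7 + 428.571ms (6/7)
5. 3857.143ms @ 54/7 + 428.571ms (6/7)
6. 4285.714ms @ 60/7 + 857.143ms (12/7)
7. 5142.857ms @ 72/7 + 428.571ms (6/7)
8. 5571.429ms @ 78/7 + 428.571ms (6/7)
9. 6000.0ms @ 12 + 750.0ms (3/2)
10. 6750.0ms @ 27/2 + 750.0ms (3/2)
11. 7500.0ms @ 15 + 1500.0ms (3)
12. 9000.0ms @ 18 + 750.0ms (3/2)
13. 9750.0ms @ 39/2 + 750.0ms (3/2)
14. 10500.0ms @ 21 + 750.0ms (3/2)
15. 11250.0ms @ 45/2 + 750.0ms (3/2)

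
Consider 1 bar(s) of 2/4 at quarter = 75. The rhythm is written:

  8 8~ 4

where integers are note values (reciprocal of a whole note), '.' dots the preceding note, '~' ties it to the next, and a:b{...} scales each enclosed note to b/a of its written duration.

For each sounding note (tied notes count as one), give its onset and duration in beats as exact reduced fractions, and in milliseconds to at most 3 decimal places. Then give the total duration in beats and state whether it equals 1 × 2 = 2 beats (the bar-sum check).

1) 0.0ms=0b +400.0ms=1/2b
2) 400.0ms=1/2b +1200.0ms=3/2b
Σ=2b of 2 (75bpm 2/4) — PASS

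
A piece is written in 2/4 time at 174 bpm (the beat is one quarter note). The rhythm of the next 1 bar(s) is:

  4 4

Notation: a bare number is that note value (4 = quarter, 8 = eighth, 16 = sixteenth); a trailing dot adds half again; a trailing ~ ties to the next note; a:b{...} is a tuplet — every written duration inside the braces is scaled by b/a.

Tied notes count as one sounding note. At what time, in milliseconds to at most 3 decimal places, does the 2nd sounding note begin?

note 2 onset = 1b = 344.828ms

1. 0.0ms @ 0 + 344.828ms (1)
2. 344.828ms @ 1 + 344.828ms (1)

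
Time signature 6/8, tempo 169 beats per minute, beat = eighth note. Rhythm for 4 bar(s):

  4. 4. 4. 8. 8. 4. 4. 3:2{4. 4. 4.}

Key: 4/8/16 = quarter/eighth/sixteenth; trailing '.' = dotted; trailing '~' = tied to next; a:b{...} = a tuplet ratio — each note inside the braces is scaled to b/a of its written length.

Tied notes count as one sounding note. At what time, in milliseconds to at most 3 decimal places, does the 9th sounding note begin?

note 9 onset = 20b = 7100.592ms

1. 0.0ms @ 0 + 1065.089ms (3)
2. 1065.089ms @ 3 + 1065.089ms (3)
3. 2130.178ms @ 6 + 1065.089ms (3)
4. 3195.266ms @ 9 + 532.544ms (3/2)
5. 3727.811ms @ 21/2 + 532.544ms (3/2)
6. 4260.355ms @ 12 + 1065.089ms (3)
7. 5325.444ms @ 15 + 1065.089ms (3)
8. 6390.533ms @ 18 + 710.059ms (2)
9. 7100.592ms @ 20 + 710.059ms (2)
10. 7810.651ms @ 22 + 710.059ms (2)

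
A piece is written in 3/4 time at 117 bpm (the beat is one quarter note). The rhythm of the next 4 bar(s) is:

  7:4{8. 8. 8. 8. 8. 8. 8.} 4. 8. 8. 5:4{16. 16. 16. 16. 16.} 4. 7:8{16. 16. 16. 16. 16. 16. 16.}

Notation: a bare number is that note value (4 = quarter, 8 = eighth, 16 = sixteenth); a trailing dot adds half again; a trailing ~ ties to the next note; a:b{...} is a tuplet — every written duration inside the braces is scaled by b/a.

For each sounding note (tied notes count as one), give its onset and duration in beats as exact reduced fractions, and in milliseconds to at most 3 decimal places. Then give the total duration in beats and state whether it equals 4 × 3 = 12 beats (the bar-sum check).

1) 0.0ms=0b +219.78ms=3/7b
2) 219.78ms=3/7b +219.78ms=3/7b
3) 439.56ms=6/7b +219.78ms=3/7b
4) 659.341ms=9/7b +219.78ms=3/7b
5) 879.121ms=12/7b +219.78ms=3/7b
6) 1098.901ms=15/7b +219.78ms=3/7b
7) 1318.681ms=18/7b +219.78ms=3/7b
8) 1538.462ms=3b +769.231ms=3/2b
9) 2307.692ms=9/2b +384.615ms=3/4b
10) 2692.308ms=21/4b +384.615ms=3/4b
11) 3076.923ms=6b +153.846ms=3/10b
12) 3230.769ms=63/10b +153.846ms=3/10b
13) 3384.615ms=33/5b +153.846ms=3/10b
14) 3538.462ms=69/10b +153.846ms=3/10b
15) 3692.308ms=36/5b +153.846ms=3/10b
16) 3846.154ms=15/2b +769.231ms=3/2b
17) 4615.385ms=9b +219.78ms=3/7b
18) 4835.165ms=66/7b +219.78ms=3/7b
19) 5054.945ms=69/7b +219.78ms=3/7b
20) 5274.725ms=72/7b +219.78ms=3/7b
21) 5494.505ms=75/7b +219.78ms=3/7b
22) 5714.286ms=78/7b +219.78ms=3/7b
23) 5934.066ms=81/7b +219.78ms=3/7b
Σ=12b of 12 (117bpm 3/4) — PASS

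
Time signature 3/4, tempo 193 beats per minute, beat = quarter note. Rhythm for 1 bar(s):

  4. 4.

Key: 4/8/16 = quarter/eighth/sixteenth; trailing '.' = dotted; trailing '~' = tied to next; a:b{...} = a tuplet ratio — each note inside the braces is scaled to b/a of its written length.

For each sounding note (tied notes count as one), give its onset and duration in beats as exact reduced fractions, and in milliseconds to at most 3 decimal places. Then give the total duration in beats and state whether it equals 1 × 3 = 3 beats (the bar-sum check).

1) 0.0ms=0b +466.321ms=3/2b
2) 466.321ms=3/2b +466.321ms=3/2b
Σ=3b of 3 (193bpm 3/4) — PASS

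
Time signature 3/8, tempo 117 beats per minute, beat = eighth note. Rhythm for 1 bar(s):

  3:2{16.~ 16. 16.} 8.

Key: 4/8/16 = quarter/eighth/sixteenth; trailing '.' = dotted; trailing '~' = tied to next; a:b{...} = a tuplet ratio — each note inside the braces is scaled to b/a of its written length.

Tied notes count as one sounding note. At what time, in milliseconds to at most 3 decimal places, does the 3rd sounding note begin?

1. 0.0ms @ 0 + 512.821ms (1)
2. 512.821ms @ 1 + 256.41ms (1/2)
3. 769.231ms @ 3/2 + 769.231ms (3/2)

note 3 onset = 3/2b = 769.231ms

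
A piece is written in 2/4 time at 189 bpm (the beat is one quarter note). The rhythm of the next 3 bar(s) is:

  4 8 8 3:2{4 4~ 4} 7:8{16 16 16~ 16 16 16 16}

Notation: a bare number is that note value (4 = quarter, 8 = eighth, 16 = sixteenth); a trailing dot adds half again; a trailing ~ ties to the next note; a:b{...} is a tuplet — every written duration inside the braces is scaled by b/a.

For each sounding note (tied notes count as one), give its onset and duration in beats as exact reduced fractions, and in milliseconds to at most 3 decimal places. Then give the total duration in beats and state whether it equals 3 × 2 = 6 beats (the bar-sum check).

1) 0.0ms=0b +317.46ms=1b
2) 317.46ms=1b +158.73ms=1/2b
3) 476.19ms=3/2b +158.73ms=1/2b
4) 634.921ms=2b +211.64ms=2/3b
5) 846.561ms=8/3b +423.28ms=4/3b
6) 1269.841ms=4b +90.703ms=2/7b
7) 1360.544ms=30/7b +90.703ms=2/7b
8) 1451.247ms=32/7b +181.406ms=4/7b
9) 1632.653ms=36/7b +90.703ms=2/7b
10) 1723.356ms=38/7b +90.703ms=2/7b
11) 1814.059ms=40/7b +90.703ms=2/7b
Σ=6b of 6 (189bpm 2/4) — PASS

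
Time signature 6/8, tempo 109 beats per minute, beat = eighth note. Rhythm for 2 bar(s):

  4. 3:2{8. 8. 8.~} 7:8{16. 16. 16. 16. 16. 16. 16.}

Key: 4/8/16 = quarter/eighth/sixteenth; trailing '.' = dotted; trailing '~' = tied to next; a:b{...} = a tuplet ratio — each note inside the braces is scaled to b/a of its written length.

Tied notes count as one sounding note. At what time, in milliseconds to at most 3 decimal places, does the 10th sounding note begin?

note 10 onset = 78/7b = 6133.683ms

1. 0.0ms @ 0 + 1651.376ms (3)
2. 1651.376ms @ 3 + 550.459ms (1)
3. 2201.835ms @ 4 + 550.459ms (1)
4. 2752.294ms @ 5 + 1022.28ms (13/7)
5. 3774.574ms @ 48/7 + 471.822ms (6/7)
6. 4246.396ms @ 54/7 + 471.822ms (6/7)
7. 4718.218ms @ 60/7 + 471.822ms (6/7)
8. 5190.039ms @ 66/7 + 471.822ms (6/7)
9. 5661.861ms @ 72/7 + 471.822ms (6/7)
10. 6133.683ms @ 78/7 + 471.822ms (6/7)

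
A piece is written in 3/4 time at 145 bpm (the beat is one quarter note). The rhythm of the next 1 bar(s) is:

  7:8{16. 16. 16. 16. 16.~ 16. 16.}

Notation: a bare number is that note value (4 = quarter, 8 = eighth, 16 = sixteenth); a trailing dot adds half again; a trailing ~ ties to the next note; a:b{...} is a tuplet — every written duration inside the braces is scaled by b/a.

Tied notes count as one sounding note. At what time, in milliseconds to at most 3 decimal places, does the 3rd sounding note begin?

1. 0.0ms @ 0 + 177.34ms (3/7)
2. 177.34ms @ 3/7 + 177.34ms (3/7)
3. 354.68ms @ 6/7 + 177.34ms (3/7)
4. 532.02ms @ 9/7 + 177.34ms (3/7)
5. 709.36ms @ 12/7 + 354.68ms (6/7)
6. 1064.039ms @ 18/7 + 177.34ms (3/7)

note 3 onset = 6/7b = 354.68ms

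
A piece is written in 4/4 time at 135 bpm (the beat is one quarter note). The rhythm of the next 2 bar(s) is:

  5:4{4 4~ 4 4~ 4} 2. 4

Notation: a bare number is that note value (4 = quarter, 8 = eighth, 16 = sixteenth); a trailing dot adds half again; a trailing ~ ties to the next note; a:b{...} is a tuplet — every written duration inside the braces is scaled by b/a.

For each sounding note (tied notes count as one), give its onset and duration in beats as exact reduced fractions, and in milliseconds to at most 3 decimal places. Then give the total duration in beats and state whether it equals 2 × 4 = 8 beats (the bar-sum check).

1) 0.0ms=0b +355.556ms=4/5b
2) 355.556ms=4/5b +711.111ms=8/5b
3) 1066.667ms=12/5b +711.111ms=8/5b
4) 1777.778ms=4b +1333.333ms=3b
5) 3111.111ms=7b +444.444ms=1b
Σ=8b of 8 (135bpm 4/4) — PASS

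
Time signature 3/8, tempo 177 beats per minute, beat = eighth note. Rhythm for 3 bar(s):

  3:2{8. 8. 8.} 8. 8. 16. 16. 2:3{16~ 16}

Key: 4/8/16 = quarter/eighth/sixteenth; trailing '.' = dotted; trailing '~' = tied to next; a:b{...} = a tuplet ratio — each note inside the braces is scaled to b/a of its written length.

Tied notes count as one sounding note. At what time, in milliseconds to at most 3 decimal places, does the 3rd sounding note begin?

note 3 onset = 2b = 677.966ms

1. 0.0ms @ 0 + 338.983ms (1)
2. 338.983ms @ 1 + 338.983ms (1)
3. 677.966ms @ 2 + 338.983ms (1)
4. 1016.949ms @ 3 + 508.475ms (3/2)
5. 1525.424ms @ 9/2 + 508.475ms (3/2)
6. 2033.898ms @ 6 + 254.237ms (3/4)
7. 2288.136ms @ 27/4 + 254.237ms (3/4)
8. 2542.373ms @ 15/2 + 508.475ms (3/2)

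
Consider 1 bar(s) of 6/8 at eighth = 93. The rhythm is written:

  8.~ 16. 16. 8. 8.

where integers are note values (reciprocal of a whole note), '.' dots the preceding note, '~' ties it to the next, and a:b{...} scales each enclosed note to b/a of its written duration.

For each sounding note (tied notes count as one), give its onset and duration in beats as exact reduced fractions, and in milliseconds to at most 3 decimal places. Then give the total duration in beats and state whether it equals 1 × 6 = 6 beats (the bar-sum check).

1) 0.0ms=0b +1451.613ms=9/4b
2) 1451.613ms=9/4b +483.871ms=3/4b
3) 1935.484ms=3b +967.742ms=3/2b
4) 2903.226ms=9/2b +967.742ms=3/2b
Σ=6b of 6 (93bpm 6/8) — PASS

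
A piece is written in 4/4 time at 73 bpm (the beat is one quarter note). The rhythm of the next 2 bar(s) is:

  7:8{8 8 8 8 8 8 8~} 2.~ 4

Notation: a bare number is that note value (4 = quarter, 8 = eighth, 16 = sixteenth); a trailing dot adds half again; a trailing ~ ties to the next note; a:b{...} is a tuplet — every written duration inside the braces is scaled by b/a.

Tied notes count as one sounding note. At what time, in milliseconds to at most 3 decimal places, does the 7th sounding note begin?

note 7 onset = 24/7b = 2818.004ms

1. 0.0ms @ 0 + 469.667ms (4/7)
2. 469.667ms @ 4/7 + 469.667ms (4/7)
3. 939.335ms @ 8/7 + 469.667ms (4/7)
4. 1409.002ms @ 12/7 + 469.667ms (4/7)
5. 1878.669ms @ 16/7 + 469.667ms (4/7)
6. 2348.337ms @ 20/7 + 469.667ms (4/7)
7. 2818.004ms @ 24/7 + 3757.339ms (32/7)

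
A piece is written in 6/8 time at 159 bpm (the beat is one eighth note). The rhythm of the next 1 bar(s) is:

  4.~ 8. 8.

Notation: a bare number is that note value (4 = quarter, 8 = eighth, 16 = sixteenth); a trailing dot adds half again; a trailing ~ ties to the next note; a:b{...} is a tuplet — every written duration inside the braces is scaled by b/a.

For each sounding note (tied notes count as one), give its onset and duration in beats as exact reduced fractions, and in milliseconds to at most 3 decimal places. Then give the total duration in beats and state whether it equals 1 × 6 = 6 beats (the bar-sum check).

1) 0.0ms=0b +1698.113ms=9/2b
2) 1698.113ms=9/2b +566.038ms=3/2b
Σ=6b of 6 (159bpm 6/8) — PASS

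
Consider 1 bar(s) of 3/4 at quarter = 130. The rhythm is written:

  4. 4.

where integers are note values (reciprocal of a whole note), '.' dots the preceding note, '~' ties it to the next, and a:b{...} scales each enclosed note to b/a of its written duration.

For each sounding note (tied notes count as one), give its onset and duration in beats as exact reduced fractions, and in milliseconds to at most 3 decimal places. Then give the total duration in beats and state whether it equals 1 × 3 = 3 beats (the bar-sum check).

1) 0.0ms=0b +692.308ms=3/2b
2) 692.308ms=3/2b +692.308ms=3/2b
Σ=3b of 3 (130bpm 3/4) — PASS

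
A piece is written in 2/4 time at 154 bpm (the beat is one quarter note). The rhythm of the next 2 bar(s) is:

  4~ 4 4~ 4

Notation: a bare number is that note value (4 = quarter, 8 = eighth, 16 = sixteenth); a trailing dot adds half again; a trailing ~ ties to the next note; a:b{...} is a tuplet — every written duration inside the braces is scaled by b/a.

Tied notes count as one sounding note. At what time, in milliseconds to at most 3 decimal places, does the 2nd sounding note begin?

1. 0.0ms @ 0 + 779.221ms (2)
2. 779.221ms @ 2 + 779.221ms (2)

note 2 onset = 2b = 779.221ms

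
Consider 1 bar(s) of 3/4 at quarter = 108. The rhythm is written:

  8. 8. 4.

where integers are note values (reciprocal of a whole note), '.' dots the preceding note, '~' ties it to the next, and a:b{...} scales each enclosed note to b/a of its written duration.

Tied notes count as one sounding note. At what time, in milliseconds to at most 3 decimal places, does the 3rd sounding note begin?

1. 0.0ms @ 0 + 416.667ms (3/4)
2. 416.667ms @ 3/4 + 416.667ms (3/4)
3. 833.333ms @ 3/2 + 833.333ms (3/2)

note 3 onset = 3/2b = 833.333ms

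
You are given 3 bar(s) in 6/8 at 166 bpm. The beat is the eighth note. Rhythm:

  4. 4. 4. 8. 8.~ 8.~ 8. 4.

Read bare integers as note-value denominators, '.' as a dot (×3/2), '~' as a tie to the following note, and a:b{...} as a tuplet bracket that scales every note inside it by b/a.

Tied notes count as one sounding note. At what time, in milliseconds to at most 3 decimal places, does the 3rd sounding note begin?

note 3 onset = 6b = 2168.675ms

1. 0.0ms @ 0 + 1084.337ms (3)
2. 1084.337ms @ 3 + 1084.337ms (3)
3. 2168.675ms @ 6 + 1084.337ms (3)
4. 3253.012ms @ 9 + 542.169ms (3/2)
5. 3795.181ms @ 21/2 + 1626.506ms (9/2)
6. 5421.687ms @ 15 + 1084.337ms (3)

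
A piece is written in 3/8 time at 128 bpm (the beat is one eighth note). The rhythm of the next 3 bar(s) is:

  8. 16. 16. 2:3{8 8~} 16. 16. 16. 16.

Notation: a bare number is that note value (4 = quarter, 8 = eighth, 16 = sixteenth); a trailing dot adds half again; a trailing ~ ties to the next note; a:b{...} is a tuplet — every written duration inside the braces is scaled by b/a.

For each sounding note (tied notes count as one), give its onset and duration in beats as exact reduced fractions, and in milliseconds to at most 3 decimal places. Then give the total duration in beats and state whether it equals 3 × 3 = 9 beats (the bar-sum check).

1) 0.0ms=0b +703.125ms=3/2b
2) 703.125ms=3/2b +351.562ms=3/4b
3) 1054.688ms=9/4b +351.562ms=3/4b
4) 1406.25ms=3b +703.125ms=3/2b
5) 2109.375ms=9/2b +1054.688ms=9/4b
6) 3164.062ms=27/4b +351.562ms=3/4b
7) 3515.625ms=15/2b +351.562ms=3/4b
8) 3867.188ms=33/4b +351.562ms=3/4b
Σ=9b of 9 (128bpm 3/8) — PASS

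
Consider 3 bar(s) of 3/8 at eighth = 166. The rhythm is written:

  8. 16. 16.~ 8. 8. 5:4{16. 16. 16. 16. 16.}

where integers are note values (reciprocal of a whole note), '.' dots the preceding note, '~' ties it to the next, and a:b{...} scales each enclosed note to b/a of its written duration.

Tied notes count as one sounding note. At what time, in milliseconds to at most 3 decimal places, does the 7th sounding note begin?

note 7 onset = 36/5b = 2602.41ms

1. 0.0ms @ 0 + 542.169ms (3/2)
2. 542.169ms @ 3/2 + 271.084ms (3/4)
3. 813.253ms @ 9/4 + 813.253ms (9/4)
4. 1626.506ms @ 9/2 + 542.169ms (3/2)
5. 2168.675ms @ 6 + 216.867ms (3/5)
6. 2385.542ms @ 33/5 + 216.867ms (3/5)
7. 2602.41ms @ 36/5 + 216.867ms (3/5)
8. 2819.277ms @ 39/5 + 216.867ms (3/5)
9. 3036.145ms @ 42/5 + 216.867ms (3/5)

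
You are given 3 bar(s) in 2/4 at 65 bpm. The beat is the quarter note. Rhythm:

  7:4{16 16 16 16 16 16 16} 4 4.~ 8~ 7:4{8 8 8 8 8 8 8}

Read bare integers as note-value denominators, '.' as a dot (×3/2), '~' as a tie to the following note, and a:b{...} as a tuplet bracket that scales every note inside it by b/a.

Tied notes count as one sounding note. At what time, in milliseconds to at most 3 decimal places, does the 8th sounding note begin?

note 8 onset = 1b = 923.077ms

1. 0.0ms @ 0 + 131.868ms (1/7)
2. 131.868ms @ 1/7 + 131.868ms (1/7)
3. 263.736ms @ 2/7 + 131.868ms (1/7)
4. 395.604ms @ 3/7 + 131.868ms (1/7)
5. 527.473ms @ 4/7 + 131.868ms (1/7)
6. 659.341ms @ 5/7 + 131.868ms (1/7)
7. 791.209ms @ 6/7 + 131.868ms (1/7)
8. 923.077ms @ 1 + 923.077ms (1)
9. 1846.154ms @ 2 + 2109.89ms (16/7)
10. 3956.044ms @ 30/7 + 263.736ms (2/7)
11. 4219.78ms @ 32/7 + 263.736ms (2/7)
12. 4483.516ms @ 34/7 + 263.736ms (2/7)
13. 4747.253ms @ 36/7 + 263.736ms (2/7)
14. 5010.989ms @ 38/7 + 263.736ms (2/7)
15. 5274.725ms @ 40/7 + 263.736ms (2/7)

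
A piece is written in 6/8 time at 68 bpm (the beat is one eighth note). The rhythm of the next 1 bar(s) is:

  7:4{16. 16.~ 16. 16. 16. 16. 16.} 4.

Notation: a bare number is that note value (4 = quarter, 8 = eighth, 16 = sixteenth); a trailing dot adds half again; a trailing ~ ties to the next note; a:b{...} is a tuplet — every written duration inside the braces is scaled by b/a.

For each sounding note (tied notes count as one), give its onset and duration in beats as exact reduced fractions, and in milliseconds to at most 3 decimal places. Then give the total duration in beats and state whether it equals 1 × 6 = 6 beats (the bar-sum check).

1) 0.0ms=0b +378.151ms=3/7b
2) 378.151ms=3/7b +756.303ms=6/7b
3) 1134.454ms=9/7b +378.151ms=3/7b
4) 1512.605ms=12/7b +378.151ms=3/7b
5) 1890.756ms=15/7b +378.151ms=3/7b
6) 2268.908ms=18/7b +378.151ms=3/7b
7) 2647.059ms=3b +2647.059ms=3b
Σ=6b of 6 (68bpm 6/8) — PASS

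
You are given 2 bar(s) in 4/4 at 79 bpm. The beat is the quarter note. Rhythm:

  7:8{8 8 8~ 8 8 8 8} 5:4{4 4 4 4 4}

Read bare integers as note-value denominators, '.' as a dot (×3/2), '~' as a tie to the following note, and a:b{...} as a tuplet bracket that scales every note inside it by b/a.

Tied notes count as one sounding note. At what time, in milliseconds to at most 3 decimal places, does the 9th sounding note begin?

1. 0.0ms @ 0 + 433.996ms (4/7)
2. 433.996ms @ 4/7 + 433.996ms (4/7)
3. 867.993ms @ 8/7 + 867.993ms (8/7)
4. 1735.986ms @ 16/7 + 433.996ms (4/7)
5. 2169.982ms @ 20/7 + 433.996ms (4/7)
6. 2603.978ms @ 24/7 + 433.996ms (4/7)
7. 3037.975ms @ 4 + 607.595ms (4/5)
8. 3645.57ms @ 24/5 + 607.595ms (4/5)
9. 4253.165ms @ 28/5 + 607.595ms (4/5)
10. 4860.759ms @ 32/5 + 607.595ms (4/5)
11. 5468.354ms @ 36/5 + 607.595ms (4/5)

note 9 onset = 28/5b = 4253.165ms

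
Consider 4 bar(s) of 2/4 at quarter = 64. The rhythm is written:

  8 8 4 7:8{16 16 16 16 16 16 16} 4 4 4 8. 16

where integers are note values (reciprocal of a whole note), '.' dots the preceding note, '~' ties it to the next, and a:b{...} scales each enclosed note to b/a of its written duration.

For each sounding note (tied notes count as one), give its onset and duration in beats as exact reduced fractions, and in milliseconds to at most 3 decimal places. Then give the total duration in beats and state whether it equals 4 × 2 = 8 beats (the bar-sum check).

1) 0.0ms=0b +468.75ms=1/2b
2) 468.75ms=1/2b +468.75ms=1/2b
3) 937.5ms=1b +937.5ms=1b
4) 1875.0ms=2b +267.857ms=2/7b
5) 2142.857ms=16/7b +267.857ms=2/7b
6) 2410.714ms=18/7b +267.857ms=2/7b
7) 2678.571ms=20/7b +267.857ms=2/7b
8) 2946.429ms=22/7b +267.857ms=2/7b
9) 3214.286ms=24/7b +267.857ms=2/7b
10) 3482.143ms=26/7b +267.857ms=2/7b
11) 3750.0ms=4b +937.5ms=1b
12) 4687.5ms=5b +937.5ms=1b
13) 5625.0ms=6b +937.5ms=1b
14) 6562.5ms=7b +703.125ms=3/4b
15) 7265.625ms=31/4b +234.375ms=1/4b
Σ=8b of 8 (64bpm 2/4) — PASS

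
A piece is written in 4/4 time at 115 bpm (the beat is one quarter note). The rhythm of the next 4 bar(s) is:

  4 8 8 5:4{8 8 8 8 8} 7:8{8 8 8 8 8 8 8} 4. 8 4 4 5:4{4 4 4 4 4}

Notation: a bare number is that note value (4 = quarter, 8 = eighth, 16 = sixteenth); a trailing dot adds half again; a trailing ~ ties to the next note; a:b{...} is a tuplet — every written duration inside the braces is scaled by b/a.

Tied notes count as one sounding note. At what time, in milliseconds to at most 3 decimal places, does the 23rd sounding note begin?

note 23 onset = 72/5b = 7513.043ms

1. 0.0ms @ 0 + 521.739ms (1)
2. 521.739ms @ 1 + 260.87ms (1/2)
3. 782.609ms @ 3/2 + 260.87ms (1/2)
4. 1043.478ms @ 2 + 208.696ms (2/5)
5. 1252.174ms @ 12/5 + 208.696ms (2/5)
6. 1460.87ms @ 14/5 + 208.696ms (2/5)
7. 1669.565ms @ 16/5 + 208.696ms (2/5)
8. 1878.261ms @ 18/5 + 208.696ms (2/5)
9. 2086.957ms @ 4 + 298.137ms (4/7)
10. 2385.093ms @ 32/7 + 298.137ms (4/7)
11. 2683.23ms @ 36/7 + 298.137ms (4/7)
12. 2981.366ms @ 40/7 + 298.137ms (4/7)
13. 3279.503ms @ 44/7 + 298.137ms (4/7)
14. 3577.64ms @ 48/7 + 298.137ms (4/7)
15. 3875.776ms @ 52/7 + 298.137ms (4/7)
16. 4173.913ms @ 8 + 782.609ms (3/2)
17. 4956.522ms @ 19/2 + 260.87ms (1/2)
18. 5217.391ms @ 10 + 521.739ms (1)
19. 5739.13ms @ 11 + 521.739ms (1)
20. 6260.87ms @ 12 + 417.391ms (4/5)
21. 6678.261ms @ 64/5 + 417.391ms (4/5)
22. 7095.652ms @ 68/5 + 417.391ms (4/5)
23. 7513.043ms @ 72/5 + 417.391ms (4/5)
24. 7930.435ms @ 76/5 + 417.391ms (4/5)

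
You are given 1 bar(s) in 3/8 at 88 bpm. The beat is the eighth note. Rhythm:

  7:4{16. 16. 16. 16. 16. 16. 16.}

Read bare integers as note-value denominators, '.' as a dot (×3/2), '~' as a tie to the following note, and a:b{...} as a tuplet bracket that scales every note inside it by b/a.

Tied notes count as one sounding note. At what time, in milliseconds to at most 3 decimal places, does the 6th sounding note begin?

note 6 onset = 15/7b = 1461.039ms

1. 0.0ms @ 0 + 292.208ms (3/7)
2. 292.208ms @ 3/7 + 292.208ms (3/7)
3. 584.416ms @ 6/7 + 292.208ms (3/7)
4. 876.623ms @ 9/7 + 292.208ms (3/7)
5. 1168.831ms @ 12/7 + 292.208ms (3/7)
6. 1461.039ms @ 15/7 + 292.208ms (3/7)
7. 1753.247ms @ 18/7 + 292.208ms (3/7)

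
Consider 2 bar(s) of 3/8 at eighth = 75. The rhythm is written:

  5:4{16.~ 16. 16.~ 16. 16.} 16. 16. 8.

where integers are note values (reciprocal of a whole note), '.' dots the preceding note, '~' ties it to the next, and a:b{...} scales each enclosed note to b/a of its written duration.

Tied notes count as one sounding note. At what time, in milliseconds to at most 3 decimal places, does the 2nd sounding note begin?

note 2 onset = 6/5b = 960.0ms

1. 0.0ms @ 0 + 960.0ms (6/5)
2. 960.0ms @ 6/5 + 960.0ms (6/5)
3. 1920.0ms @ 12/5 + 480.0ms (3/5)
4. 2400.0ms @ 3 + 600.0ms (3/4)
5. 3000.0ms @ 15/4 + 600.0ms (3/4)
6. 3600.0ms @ 9/2 + 1200.0ms (3/2)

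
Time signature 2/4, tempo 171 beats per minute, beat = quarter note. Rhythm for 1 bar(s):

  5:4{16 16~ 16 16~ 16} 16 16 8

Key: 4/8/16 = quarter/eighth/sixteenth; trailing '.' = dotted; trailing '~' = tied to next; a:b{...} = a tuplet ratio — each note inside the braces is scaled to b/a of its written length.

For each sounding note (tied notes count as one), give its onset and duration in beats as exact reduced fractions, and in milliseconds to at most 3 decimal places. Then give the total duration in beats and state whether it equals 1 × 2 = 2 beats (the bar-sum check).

1) 0.0ms=0b +70.175ms=1/5b
2) 70.175ms=1/5b +140.351ms=2/5b
3) 210.526ms=3/5b +140.351ms=2/5b
4) 350.877ms=1b +87.719ms=1/4b
5) 438.596ms=5/4b +87.719ms=1/4b
6) 526.316ms=3/2b +175.439ms=1/2b
Σ=2b of 2 (171bpm 2/4) — PASS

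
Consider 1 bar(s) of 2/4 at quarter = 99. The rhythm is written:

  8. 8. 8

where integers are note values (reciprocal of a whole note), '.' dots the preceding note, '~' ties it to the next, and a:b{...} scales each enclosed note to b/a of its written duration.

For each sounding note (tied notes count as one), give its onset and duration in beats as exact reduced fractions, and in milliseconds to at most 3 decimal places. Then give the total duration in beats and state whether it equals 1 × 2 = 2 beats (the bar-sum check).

1) 0.0ms=0b +454.545ms=3/4b
2) 454.545ms=3/4b +454.545ms=3/4b
3) 909.091ms=3/2b +303.03ms=1/2b
Σ=2b of 2 (99bpm 2/4) — PASS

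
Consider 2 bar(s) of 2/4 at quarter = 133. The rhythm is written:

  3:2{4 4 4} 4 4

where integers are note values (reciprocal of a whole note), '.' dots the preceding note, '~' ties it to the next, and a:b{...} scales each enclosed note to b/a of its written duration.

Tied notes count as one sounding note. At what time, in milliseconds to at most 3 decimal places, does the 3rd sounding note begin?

note 3 onset = 4/3b = 601.504ms

1. 0.0ms @ 0 + 300.752ms (2/3)
2. 300.752ms @ 2/3 + 300.752ms (2/3)
3. 601.504ms @ 4/3 + 300.752ms (2/3)
4. 902.256ms @ 2 + 451.128ms (1)
5. 1353.383ms @ 3 + 451.128ms (1)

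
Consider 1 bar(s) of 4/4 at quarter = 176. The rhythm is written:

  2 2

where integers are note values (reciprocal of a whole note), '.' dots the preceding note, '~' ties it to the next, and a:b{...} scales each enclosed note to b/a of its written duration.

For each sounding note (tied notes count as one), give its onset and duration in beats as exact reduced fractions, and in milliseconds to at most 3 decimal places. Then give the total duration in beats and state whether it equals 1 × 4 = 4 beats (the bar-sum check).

1) 0.0ms=0b +681.818ms=2b
2) 681.818ms=2b +681.818ms=2b
Σ=4b of 4 (176bpm 4/4) — PASS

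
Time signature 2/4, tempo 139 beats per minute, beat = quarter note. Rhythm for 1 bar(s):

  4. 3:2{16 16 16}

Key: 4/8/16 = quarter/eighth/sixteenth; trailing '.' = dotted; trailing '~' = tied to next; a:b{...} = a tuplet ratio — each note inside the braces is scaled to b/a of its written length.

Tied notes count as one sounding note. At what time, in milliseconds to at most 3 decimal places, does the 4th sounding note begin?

1. 0.0ms @ 0 + 647.482ms (3/2)
2. 647.482ms @ 3/2 + 71.942ms (1/6)
3. 719.424ms @ 5/3 + 71.942ms (1/6)
4. 791.367ms @ 11/6 + 71.942ms (1/6)

note 4 onset = 11/6b = 791.367ms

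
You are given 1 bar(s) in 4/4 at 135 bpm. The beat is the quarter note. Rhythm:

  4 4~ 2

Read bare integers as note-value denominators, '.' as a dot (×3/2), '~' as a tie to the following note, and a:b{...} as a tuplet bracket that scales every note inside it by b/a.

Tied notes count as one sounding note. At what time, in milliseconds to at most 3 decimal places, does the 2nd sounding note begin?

1. 0.0ms @ 0 + 444.444ms (1)
2. 444.444ms @ 1 + 1333.333ms (3)

note 2 onset = 1b = 444.444ms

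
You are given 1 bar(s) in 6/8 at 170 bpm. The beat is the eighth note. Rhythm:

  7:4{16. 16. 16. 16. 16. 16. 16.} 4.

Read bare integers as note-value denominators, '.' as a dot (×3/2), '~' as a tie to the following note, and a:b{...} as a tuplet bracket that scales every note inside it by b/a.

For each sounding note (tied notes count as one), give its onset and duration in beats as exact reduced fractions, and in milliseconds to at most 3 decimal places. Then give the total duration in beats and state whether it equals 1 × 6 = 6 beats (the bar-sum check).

1) 0.0ms=0b +151.261ms=3/7b
2) 151.261ms=3/7b +151.261ms=3/7b
3) 302.521ms=6/7b +151.261ms=3/7b
4) 453.782ms=9/7b +151.261ms=3/7b
5) 605.042ms=12/7b +151.261ms=3/7b
6) 756.303ms=15/7b +151.261ms=3/7b
7) 907.563ms=18/7b +151.261ms=3/7b
8) 1058.824ms=3b +1058.824ms=3b
Σ=6b of 6 (170bpm 6/8) — PASS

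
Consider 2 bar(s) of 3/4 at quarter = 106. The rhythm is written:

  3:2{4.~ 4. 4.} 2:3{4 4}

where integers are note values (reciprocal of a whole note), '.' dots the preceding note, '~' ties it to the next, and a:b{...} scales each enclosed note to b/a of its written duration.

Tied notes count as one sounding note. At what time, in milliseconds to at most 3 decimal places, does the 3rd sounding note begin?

note 3 onset = 3b = 1698.113ms

1. 0.0ms @ 0 + 1132.075ms (2)
2. 1132.075ms @ 2 + 566.038ms (1)
3. 1698.113ms @ 3 + 849.057ms (3/2)
4. 2547.17ms @ 9/2 + 849.057ms (3/2)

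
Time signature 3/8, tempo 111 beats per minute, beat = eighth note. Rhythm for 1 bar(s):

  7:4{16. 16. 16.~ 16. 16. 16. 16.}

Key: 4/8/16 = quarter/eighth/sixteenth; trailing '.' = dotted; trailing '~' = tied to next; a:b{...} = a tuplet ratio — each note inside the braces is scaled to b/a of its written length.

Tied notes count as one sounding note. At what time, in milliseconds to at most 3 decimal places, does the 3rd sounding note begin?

note 3 onset = 6/7b = 463.32ms

1. 0.0ms @ 0 + 231.66ms (3/7)
2. 231.66ms @ 3/7 + 231.66ms (3/7)
3. 463.32ms @ 6/7 + 463.32ms (6/7)
4. 926.641ms @ 12/7 + 231.66ms (3/7)
5. 1158.301ms @ 15/7 + 231.66ms (3/7)
6. 1389.961ms @ 18/7 + 231.66ms (3/7)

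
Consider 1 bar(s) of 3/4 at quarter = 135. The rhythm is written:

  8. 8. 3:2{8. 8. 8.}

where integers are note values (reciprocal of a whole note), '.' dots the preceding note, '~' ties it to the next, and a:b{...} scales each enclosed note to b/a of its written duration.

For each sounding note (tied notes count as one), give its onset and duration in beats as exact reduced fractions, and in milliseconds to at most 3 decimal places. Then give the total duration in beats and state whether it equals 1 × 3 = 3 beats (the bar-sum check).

1) 0.0ms=0b +333.333ms=3/4b
2) 333.333ms=3/4b +333.333ms=3/4b
3) 666.667ms=3/2b +222.222ms=1/2b
4) 888.889ms=2b +222.222ms=1/2b
5) 1111.111ms=5/2b +222.222ms=1/2b
Σ=3b of 3 (135bpm 3/4) — PASS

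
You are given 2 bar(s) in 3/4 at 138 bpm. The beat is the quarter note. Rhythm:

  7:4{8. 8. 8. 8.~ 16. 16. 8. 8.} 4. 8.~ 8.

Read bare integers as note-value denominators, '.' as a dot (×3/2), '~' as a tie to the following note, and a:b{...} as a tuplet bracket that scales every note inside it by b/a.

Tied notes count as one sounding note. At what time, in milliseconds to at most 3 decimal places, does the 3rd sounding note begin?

note 3 onset = 6/7b = 372.671ms

1. 0.0ms @ 0 + 186.335ms (3/7)
2. 186.335ms @ 3/7 + 186.335ms (3/7)
3. 372.671ms @ 6/7 + 186.335ms (3/7)
4. 559.006ms @ 9/7 + 279.503ms (9/14)
5. 838.509ms @ 27/14 + 93.168ms (3/14)
6. 931.677ms @ 15/7 + 186.335ms (3/7)
7. 1118.012ms @ 18/7 + 186.335ms (3/7)
8. 1304.348ms @ 3 + 652.174ms (3/2)
9. 1956.522ms @ 9/2 + 652.174ms (3/2)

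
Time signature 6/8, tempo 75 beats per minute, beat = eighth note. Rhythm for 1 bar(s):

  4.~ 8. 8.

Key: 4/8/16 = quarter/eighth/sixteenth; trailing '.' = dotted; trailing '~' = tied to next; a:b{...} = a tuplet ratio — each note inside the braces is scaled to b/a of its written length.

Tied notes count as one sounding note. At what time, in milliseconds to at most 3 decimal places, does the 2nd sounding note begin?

1. 0.0ms @ 0 + 3600.0ms (9/2)
2. 3600.0ms @ 9/2 + 1200.0ms (3/2)

note 2 onset = 9/2b = 3600.0ms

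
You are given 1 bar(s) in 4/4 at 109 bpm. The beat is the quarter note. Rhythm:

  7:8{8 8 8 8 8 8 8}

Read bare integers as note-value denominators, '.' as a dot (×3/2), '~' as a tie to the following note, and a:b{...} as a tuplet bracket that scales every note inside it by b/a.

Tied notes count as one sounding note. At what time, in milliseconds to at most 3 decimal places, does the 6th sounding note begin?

1. 0.0ms @ 0 + 314.548ms (4/7)
2. 314.548ms @ 4/7 + 314.548ms (4/7)
3. 629.096ms @ 8/7 + 314.548ms (4/7)
4. 943.644ms @ 12/7 + 314.548ms (4/7)
5. 1258.191ms @ 16/7 + 314.548ms (4/7)
6. 1572.739ms @ 20/7 + 314.548ms (4/7)
7. 1887.287ms @ 24/7 + 314.548ms (4/7)

note 6 onset = 20/7b = 1572.739ms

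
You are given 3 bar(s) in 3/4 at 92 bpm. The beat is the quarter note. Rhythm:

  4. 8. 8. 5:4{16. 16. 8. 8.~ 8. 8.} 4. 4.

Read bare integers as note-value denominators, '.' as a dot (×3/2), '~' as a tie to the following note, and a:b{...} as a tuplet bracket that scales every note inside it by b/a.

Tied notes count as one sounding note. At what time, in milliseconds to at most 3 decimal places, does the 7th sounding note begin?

note 7 onset = 21/5b = 2739.13ms

1. 0.0ms @ 0 + 978.261ms (3/2)
2. 978.261ms @ 3/2 + 489.13ms (3/4)
3. 1467.391ms @ 9/4 + 489.13ms (3/4)
4. 1956.522ms @ 3 + 195.652ms (3/10)
5. 2152.174ms @ 33/10 + 195.652ms (3/10)
6. 2347.826ms @ 18/5 + 391.304ms (3/5)
7. 2739.13ms @ 21/5 + 782.609ms (6/5)
8. 3521.739ms @ 27/5 + 391.304ms (3/5)
9. 3913.043ms @ 6 + 978.261ms (3/2)
10. 4891.304ms @ 15/2 + 978.261ms (3/2)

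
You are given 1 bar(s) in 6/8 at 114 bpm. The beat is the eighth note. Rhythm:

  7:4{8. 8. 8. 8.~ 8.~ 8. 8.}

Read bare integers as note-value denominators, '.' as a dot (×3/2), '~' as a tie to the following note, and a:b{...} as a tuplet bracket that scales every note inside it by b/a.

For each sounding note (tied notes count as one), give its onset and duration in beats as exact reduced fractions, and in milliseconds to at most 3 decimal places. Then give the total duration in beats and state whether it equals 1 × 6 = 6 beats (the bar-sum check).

1) 0.0ms=0b +451.128ms=6/7b
2) 451.128ms=6/7b +451.128ms=6/7b
3) 902.256ms=12/7b +451.128ms=6/7b
4) 1353.383ms=18/7b +1353.383ms=18/7b
5) 2706.767ms=36/7b +451.128ms=6/7b
Σ=6b of 6 (114bpm 6/8) — PASS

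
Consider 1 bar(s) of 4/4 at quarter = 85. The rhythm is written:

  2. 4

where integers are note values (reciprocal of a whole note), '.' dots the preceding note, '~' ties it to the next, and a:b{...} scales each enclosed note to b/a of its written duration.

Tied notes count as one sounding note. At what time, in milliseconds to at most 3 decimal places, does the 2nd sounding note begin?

1. 0.0ms @ 0 + 2117.647ms (3)
2. 2117.647ms @ 3 + 705.882ms (1)

note 2 onset = 3b = 2117.647ms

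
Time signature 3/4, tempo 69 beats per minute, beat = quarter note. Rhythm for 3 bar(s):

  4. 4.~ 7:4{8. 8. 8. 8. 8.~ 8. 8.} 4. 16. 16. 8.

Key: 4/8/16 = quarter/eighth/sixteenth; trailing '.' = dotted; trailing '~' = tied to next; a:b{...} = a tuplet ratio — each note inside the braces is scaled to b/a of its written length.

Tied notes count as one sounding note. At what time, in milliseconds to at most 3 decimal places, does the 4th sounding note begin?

note 4 onset = 27/7b = 3354.037ms

1. 0.0ms @ 0 + 1304.348ms (3/2)
2. 1304.348ms @ 3/2 + 1677.019ms (27/14)
3. 2981.366ms @ 24/7 + 372.671ms (3/7)
4. 3354.037ms @ 27/7 + 372.671ms (3/7)
5. 3726.708ms @ 30/7 + 372.671ms (3/7)
6. 4099.379ms @ 33/7 + 745.342ms (6/7)
7. 4844.72ms @ 39/7 + 372.671ms (3/7)
8. 5217.391ms @ 6 + 1304.348ms (3/2)
9. 6521.739ms @ 15/2 + 326.087ms (3/8)
10. 6847.826ms @ 63/8 + 326.087ms (3/8)
11. 7173.913ms @ 33/4 + 652.174ms (3/4)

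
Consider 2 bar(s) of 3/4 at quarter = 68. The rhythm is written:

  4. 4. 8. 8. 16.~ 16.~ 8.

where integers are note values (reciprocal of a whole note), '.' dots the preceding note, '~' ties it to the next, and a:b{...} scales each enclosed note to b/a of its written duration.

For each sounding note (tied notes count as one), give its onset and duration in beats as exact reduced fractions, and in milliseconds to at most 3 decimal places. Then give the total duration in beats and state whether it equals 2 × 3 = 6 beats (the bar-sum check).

1) 0.0ms=0b +1323.529ms=3/2b
2) 1323.529ms=3/2b +1323.529ms=3/2b
3) 2647.059ms=3b +661.765ms=3/4b
4) 3308.824ms=15/4b +661.765ms=3/4b
5) 3970.588ms=9/2b +1323.529ms=3/2b
Σ=6b of 6 (68bpm 3/4) — PASS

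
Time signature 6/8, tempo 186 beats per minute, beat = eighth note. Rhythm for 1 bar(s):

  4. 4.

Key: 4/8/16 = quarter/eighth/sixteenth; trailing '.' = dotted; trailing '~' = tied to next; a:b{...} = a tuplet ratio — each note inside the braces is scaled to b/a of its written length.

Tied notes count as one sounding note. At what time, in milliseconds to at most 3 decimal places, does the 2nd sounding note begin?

note 2 onset = 3b = 967.742ms

1. 0.0ms @ 0 + 967.742ms (3)
2. 967.742ms @ 3 + 967.742ms (3)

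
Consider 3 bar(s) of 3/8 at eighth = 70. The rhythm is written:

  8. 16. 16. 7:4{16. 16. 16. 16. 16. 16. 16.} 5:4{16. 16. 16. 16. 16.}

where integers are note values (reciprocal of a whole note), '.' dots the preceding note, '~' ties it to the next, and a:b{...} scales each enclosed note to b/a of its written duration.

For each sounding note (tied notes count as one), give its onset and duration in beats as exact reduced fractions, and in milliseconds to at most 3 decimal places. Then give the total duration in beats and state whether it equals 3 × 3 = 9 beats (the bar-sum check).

1) 0.0ms=0b +1285.714ms=3/2b
2) 1285.714ms=3/2b +642.857ms=3/4b
3) 1928.571ms=9/4b +642.857ms=3/4b
4) 2571.429ms=3b +367.347ms=3/7b
5) 2938.776ms=24/7b +367.347ms=3/7b
6) 3306.122ms=27/7b +367.347ms=3/7b
7) 3673.469ms=30/7b +367.347ms=3/7b
8) 4040.816ms=33/7b +367.347ms=3/7b
9) 4408.163ms=36/7b +367.347ms=3/7b
10) 4775.51ms=39/7b +367.347ms=3/7b
11) 5142.857ms=6b +514.286ms=3/5b
12) 5657.143ms=33/5b +514.286ms=3/5b
13) 6171.429ms=36/5b +514.286ms=3/5b
14) 6685.714ms=39/5b +514.286ms=3/5b
15) 7200.0ms=42/5b +514.286ms=3/5b
Σ=9b of 9 (70bpm 3/8) — PASS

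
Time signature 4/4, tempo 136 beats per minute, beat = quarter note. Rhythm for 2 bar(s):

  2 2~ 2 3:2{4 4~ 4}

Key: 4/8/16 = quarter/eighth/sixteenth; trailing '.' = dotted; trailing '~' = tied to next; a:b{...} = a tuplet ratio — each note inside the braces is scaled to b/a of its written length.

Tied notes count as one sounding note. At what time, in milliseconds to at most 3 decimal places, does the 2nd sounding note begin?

1. 0.0ms @ 0 + 882.353ms (2)
2. 882.353ms @ 2 + 1764.706ms (4)
3. 2647.059ms @ 6 + 294.118ms (2/3)
4. 2941.176ms @ 20/3 + 588.235ms (4/3)

note 2 onset = 2b = 882.353ms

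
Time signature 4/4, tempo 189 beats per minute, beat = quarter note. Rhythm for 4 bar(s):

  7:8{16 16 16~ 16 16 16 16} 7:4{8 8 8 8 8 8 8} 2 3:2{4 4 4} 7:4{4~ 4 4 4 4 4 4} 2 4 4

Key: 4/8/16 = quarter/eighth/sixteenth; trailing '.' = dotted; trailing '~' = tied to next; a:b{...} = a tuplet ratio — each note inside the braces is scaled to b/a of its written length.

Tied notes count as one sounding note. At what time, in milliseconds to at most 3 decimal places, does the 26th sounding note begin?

note 26 onset = 15b = 4761.905ms

1. 0.0ms @ 0 + 90.703ms (2/7)
2. 90.703ms @ 2/7 + 90.703ms (2/7)
3. 181.406ms @ 4/7 + 181.406ms (4/7)
4. 362.812ms @ 8/7 + 90.703ms (2/7)
5. 453.515ms @ 10/7 + 90.703ms (2/7)
6. 544.218ms @ 12/7 + 90.703ms (2/7)
7. 634.921ms @ 2 + 90.703ms (2/7)
8. 725.624ms @ 16/7 + 90.703ms (2/7)
9. 816.327ms @ 18/7 + 90.703ms (2/7)
10. 907.029ms @ 20/7 + 90.703ms (2/7)
11. 997.732ms @ 22/7 + 90.703ms (2/7)
12. 1088.435ms @ 24/7 + 90.703ms (2/7)
13. 1179.138ms @ 26/7 + 90.703ms (2/7)
14. 1269.841ms @ 4 + 634.921ms (2)
15. 1904.762ms @ 6 + 211.64ms (2/3)
16. 2116.402ms @ 20/3 + 211.64ms (2/3)
17. 2328.042ms @ 22/3 + 211.64ms (2/3)
18. 2539.683ms @ 8 + 362.812ms (8/7)
19. 2902.494ms @ 64/7 + 181.406ms (4/7)
20. 3083.9ms @ 68/7 + 181.406ms (4/7)
21. 3265.306ms @ 72/7 + 181.406ms (4/7)
22. 3446.712ms @ 76/7 + 181.406ms (4/7)
23. 3628.118ms @ 80/7 + 181.406ms (4/7)
24. 3809.524ms @ 12 + 634.921ms (2)
25. 4444.444ms @ 14 + 317.46ms (1)
26. 4761.905ms @ 15 + 317.46ms (1)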